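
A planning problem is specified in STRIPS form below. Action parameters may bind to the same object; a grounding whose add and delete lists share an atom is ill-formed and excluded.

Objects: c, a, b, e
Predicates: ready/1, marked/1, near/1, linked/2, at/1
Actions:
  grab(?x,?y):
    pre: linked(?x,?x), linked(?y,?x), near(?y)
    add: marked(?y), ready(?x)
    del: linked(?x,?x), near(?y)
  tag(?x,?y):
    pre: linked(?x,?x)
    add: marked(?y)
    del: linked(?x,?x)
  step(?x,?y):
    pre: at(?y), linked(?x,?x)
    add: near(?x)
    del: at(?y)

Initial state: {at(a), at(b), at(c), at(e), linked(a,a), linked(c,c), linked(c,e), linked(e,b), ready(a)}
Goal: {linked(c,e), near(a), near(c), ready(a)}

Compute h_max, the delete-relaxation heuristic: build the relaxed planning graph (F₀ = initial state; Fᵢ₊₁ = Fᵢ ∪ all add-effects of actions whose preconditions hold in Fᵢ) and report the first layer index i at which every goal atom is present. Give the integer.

1

F0 = init (9 atoms)
F1 = F0 ∪ {marked(a), marked(b), marked(c), marked(e), near(a), near(c)}  (15 atoms)
goal ⊆ F1  ⇒  h_max = 1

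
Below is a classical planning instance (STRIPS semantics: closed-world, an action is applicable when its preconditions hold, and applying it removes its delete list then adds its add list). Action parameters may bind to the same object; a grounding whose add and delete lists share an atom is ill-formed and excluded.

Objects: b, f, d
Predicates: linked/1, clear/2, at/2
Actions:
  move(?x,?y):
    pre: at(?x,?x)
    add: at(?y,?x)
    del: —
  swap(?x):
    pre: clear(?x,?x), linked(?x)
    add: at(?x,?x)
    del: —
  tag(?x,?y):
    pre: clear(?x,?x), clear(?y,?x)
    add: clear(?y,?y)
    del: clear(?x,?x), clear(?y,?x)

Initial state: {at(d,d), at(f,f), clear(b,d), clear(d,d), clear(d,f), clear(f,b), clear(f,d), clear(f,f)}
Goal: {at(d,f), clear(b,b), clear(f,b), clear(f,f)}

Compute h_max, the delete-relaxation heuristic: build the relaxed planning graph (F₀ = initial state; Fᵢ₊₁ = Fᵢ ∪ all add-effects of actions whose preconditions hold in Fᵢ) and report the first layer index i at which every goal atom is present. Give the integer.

F0 = init (8 atoms)
F1 = F0 ∪ {at(b,d), at(b,f), at(d,f), at(f,d), clear(b,b)}  (13 atoms)
goal ⊆ F1  ⇒  h_max = 1

1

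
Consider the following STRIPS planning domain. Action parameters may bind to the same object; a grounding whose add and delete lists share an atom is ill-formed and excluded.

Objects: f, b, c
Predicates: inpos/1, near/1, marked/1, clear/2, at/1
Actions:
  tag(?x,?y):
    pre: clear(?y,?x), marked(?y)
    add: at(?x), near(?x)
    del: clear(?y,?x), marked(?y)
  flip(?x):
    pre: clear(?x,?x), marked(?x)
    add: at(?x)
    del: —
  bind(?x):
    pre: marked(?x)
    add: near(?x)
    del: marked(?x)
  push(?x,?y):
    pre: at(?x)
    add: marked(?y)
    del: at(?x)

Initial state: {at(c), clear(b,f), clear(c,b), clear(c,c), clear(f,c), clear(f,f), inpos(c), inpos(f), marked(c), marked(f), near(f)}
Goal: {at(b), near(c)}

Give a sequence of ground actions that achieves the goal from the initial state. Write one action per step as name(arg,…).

1. tag(b,c)  →  {at(b), at(c), clear(b,f), clear(c,c), clear(f,c), clear(f,f), inpos(c), inpos(f), marked(f), near(b), near(f)}
2. tag(c,f)  →  {at(b), at(c), clear(b,f), clear(c,c), clear(f,f), inpos(c), inpos(f), near(b), near(c), near(f)}

tag(b,c); tag(c,f)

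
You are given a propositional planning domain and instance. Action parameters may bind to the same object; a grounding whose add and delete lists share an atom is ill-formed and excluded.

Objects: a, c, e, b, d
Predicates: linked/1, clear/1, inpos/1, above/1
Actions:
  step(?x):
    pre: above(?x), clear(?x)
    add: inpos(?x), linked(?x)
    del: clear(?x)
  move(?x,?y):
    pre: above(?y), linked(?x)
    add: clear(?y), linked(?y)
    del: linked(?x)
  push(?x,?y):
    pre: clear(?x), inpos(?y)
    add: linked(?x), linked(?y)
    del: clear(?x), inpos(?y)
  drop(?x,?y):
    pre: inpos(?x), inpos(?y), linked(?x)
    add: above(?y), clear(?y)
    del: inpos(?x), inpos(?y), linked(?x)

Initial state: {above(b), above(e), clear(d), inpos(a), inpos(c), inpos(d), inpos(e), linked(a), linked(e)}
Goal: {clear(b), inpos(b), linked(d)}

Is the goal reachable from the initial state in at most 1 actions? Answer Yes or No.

1. move(a,b)  →  {above(b), above(e), clear(b), clear(d), inpos(a), inpos(c), inpos(d), inpos(e), linked(b), linked(e)}
2. step(b)  →  {above(b), above(e), clear(d), inpos(a), inpos(b), inpos(c), inpos(d), inpos(e), linked(b), linked(e)}
3. move(e,b)  →  {above(b), above(e), clear(b), clear(d), inpos(a), inpos(b), inpos(c), inpos(d), inpos(e), linked(b)}
4. push(d,a)  →  {above(b), above(e), clear(b), inpos(b), inpos(c), inpos(d), inpos(e), linked(a), linked(b), linked(d)}
optimal plan length = 4; 4 > 1

No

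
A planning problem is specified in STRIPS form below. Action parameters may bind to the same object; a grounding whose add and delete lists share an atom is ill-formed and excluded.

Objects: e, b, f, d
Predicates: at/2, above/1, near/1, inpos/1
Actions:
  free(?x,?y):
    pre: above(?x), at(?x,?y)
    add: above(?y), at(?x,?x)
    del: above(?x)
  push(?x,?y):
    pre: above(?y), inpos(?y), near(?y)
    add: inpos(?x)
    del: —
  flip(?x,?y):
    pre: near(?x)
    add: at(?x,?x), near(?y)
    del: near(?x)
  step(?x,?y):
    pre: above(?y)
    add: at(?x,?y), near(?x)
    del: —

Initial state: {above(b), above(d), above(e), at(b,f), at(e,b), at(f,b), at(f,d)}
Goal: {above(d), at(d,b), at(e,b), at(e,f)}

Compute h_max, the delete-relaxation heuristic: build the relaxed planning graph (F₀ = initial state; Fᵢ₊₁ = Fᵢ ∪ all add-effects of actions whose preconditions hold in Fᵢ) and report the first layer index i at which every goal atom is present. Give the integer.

2

F0 = init (7 atoms)
F1 = F0 ∪ {above(f), at(b,b), at(b,d), at(b,e), at(d,b), at(d,d), at(d,e), at(e,d), at(e,e), at(f,e), near(b), near(d), near(e), near(f)}  (21 atoms)
F2 = F1 ∪ {at(d,f), at(e,f), at(f,f)}  (24 atoms)
goal ⊆ F2  ⇒  h_max = 2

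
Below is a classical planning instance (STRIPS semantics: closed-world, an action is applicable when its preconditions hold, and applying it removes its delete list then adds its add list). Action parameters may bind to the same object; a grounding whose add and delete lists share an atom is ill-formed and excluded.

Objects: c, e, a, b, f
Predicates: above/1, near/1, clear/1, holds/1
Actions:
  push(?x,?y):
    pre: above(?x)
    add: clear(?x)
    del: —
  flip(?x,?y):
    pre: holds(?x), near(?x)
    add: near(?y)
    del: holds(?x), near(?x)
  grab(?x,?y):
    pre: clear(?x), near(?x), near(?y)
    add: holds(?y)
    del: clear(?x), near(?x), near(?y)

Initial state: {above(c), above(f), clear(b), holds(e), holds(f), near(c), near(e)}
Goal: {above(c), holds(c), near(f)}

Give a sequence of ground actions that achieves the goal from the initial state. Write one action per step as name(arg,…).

1. push(c,c)  →  {above(c), above(f), clear(b), clear(c), holds(e), holds(f), near(c), near(e)}
2. flip(e,f)  →  {above(c), above(f), clear(b), clear(c), holds(f), near(c), near(f)}
3. grab(c,c)  →  {above(c), above(f), clear(b), holds(c), holds(f), near(f)}

push(c,c); flip(e,f); grab(c,c)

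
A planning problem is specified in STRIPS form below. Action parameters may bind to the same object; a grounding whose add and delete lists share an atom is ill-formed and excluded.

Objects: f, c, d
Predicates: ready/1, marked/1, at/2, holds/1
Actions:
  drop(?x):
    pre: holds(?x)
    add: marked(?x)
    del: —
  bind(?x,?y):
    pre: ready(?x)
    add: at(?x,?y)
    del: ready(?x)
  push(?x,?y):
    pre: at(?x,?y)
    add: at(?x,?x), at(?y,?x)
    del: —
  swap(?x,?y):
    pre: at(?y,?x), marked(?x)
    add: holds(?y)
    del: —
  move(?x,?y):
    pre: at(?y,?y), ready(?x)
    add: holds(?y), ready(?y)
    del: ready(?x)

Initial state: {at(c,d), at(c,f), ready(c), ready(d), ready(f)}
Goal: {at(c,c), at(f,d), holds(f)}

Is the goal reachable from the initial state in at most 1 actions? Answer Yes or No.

No

1. bind(f,f)  →  {at(c,d), at(c,f), at(f,f), ready(c), ready(d)}
2. bind(c,c)  →  {at(c,c), at(c,d), at(c,f), at(f,f), ready(d)}
3. move(d,f)  →  {at(c,c), at(c,d), at(c,f), at(f,f), holds(f), ready(f)}
4. bind(f,d)  →  {at(c,c), at(c,d), at(c,f), at(f,d), at(f,f), holds(f)}
optimal plan length = 4; 4 > 1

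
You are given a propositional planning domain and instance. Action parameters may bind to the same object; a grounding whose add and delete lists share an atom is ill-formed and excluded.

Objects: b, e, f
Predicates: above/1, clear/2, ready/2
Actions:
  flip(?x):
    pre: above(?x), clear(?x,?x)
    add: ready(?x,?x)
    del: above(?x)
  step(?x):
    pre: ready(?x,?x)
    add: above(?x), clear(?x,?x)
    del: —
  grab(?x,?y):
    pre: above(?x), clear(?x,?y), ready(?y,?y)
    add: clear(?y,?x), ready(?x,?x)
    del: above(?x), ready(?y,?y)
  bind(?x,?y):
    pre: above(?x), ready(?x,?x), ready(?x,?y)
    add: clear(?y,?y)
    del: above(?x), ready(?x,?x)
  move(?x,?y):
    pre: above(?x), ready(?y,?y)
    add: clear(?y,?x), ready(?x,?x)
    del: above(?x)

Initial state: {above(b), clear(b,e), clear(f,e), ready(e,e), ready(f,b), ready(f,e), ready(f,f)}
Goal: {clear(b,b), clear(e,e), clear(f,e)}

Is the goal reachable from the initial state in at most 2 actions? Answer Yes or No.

1. step(e)  →  {above(b), above(e), clear(b,e), clear(e,e), clear(f,e), ready(e,e), ready(f,b), ready(f,e), ready(f,f)}
2. step(f)  →  {above(b), above(e), above(f), clear(b,e), clear(e,e), clear(f,e), clear(f,f), ready(e,e), ready(f,b), ready(f,e), ready(f,f)}
3. bind(f,b)  →  {above(b), above(e), clear(b,b), clear(b,e), clear(e,e), clear(f,e), clear(f,f), ready(e,e), ready(f,b), ready(f,e)}
optimal plan length = 3; 3 > 2

No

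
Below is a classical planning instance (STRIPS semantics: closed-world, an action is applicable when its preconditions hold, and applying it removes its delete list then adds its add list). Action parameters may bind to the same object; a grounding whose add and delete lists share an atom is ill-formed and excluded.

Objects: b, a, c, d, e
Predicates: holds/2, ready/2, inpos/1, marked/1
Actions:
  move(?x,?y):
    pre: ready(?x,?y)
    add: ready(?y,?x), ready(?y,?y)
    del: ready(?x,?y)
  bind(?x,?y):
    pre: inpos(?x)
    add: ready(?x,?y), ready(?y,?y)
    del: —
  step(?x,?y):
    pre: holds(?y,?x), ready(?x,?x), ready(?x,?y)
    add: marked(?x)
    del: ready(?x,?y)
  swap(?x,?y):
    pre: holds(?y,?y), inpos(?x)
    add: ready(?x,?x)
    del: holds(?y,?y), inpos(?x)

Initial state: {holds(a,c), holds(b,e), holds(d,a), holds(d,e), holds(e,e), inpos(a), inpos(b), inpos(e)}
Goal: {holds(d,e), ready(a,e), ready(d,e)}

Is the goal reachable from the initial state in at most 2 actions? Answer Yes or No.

No

1. bind(a,e)  →  {holds(a,c), holds(b,e), holds(d,a), holds(d,e), holds(e,e), inpos(a), inpos(b), inpos(e), ready(a,e), ready(e,e)}
2. bind(e,d)  →  {holds(a,c), holds(b,e), holds(d,a), holds(d,e), holds(e,e), inpos(a), inpos(b), inpos(e), ready(a,e), ready(d,d), ready(e,d), ready(e,e)}
3. move(e,d)  →  {holds(a,c), holds(b,e), holds(d,a), holds(d,e), holds(e,e), inpos(a), inpos(b), inpos(e), ready(a,e), ready(d,d), ready(d,e), ready(e,e)}
optimal plan length = 3; 3 > 2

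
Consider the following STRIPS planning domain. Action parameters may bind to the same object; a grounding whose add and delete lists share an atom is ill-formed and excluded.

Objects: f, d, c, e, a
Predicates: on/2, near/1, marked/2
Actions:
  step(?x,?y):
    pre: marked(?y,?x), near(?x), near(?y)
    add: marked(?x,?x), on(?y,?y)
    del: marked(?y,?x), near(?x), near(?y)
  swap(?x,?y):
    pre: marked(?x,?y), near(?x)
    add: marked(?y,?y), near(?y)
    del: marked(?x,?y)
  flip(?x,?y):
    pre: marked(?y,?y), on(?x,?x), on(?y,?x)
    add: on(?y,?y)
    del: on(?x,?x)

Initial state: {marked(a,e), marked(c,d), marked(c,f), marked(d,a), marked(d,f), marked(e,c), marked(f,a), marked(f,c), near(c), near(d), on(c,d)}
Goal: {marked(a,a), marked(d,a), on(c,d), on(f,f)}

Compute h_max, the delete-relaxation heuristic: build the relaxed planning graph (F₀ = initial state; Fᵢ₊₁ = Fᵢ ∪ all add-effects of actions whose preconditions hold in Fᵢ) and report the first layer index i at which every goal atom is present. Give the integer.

F0 = init (11 atoms)
F1 = F0 ∪ {marked(a,a), marked(d,d), marked(f,f), near(a), near(f), on(c,c)}  (17 atoms)
F2 = F1 ∪ {marked(c,c), marked(e,e), near(e), on(d,d), on(f,f)}  (22 atoms)
goal ⊆ F2  ⇒  h_max = 2

2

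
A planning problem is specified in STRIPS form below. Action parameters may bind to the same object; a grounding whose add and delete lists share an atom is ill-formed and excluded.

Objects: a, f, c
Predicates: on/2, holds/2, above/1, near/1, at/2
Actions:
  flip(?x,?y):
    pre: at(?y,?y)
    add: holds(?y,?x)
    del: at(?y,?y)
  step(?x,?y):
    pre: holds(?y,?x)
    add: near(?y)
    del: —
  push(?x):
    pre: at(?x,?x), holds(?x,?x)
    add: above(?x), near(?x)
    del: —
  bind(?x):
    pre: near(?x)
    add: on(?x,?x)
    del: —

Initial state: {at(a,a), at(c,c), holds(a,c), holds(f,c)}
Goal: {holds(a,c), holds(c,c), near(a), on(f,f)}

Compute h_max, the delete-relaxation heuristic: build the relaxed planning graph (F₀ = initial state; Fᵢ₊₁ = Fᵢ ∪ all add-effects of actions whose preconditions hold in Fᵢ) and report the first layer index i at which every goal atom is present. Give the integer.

F0 = init (4 atoms)
F1 = F0 ∪ {holds(a,a), holds(a,f), holds(c,a), holds(c,c), holds(c,f), near(a), near(f)}  (11 atoms)
F2 = F1 ∪ {above(a), above(c), near(c), on(a,a), on(f,f)}  (16 atoms)
goal ⊆ F2  ⇒  h_max = 2

2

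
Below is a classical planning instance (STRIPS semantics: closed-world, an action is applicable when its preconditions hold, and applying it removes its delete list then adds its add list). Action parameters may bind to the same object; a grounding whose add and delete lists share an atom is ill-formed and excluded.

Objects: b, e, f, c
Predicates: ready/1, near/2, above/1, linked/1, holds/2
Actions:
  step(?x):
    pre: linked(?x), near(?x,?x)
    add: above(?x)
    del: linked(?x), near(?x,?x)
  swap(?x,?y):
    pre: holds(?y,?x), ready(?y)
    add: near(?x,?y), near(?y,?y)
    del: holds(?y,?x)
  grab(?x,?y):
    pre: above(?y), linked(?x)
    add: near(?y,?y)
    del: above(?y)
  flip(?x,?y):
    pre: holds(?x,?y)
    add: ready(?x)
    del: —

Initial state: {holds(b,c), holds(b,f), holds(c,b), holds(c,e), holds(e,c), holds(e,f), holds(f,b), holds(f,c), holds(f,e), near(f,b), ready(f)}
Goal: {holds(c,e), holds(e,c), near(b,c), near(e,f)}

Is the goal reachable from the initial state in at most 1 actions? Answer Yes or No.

1. swap(e,f)  →  {holds(b,c), holds(b,f), holds(c,b), holds(c,e), holds(e,c), holds(e,f), holds(f,b), holds(f,c), near(e,f), near(f,b), near(f,f), ready(f)}
2. flip(c,b)  →  {holds(b,c), holds(b,f), holds(c,b), holds(c,e), holds(e,c), holds(e,f), holds(f,b), holds(f,c), near(e,f), near(f,b), near(f,f), ready(c), ready(f)}
3. swap(b,c)  →  {holds(b,c), holds(b,f), holds(c,e), holds(e,c), holds(e,f), holds(f,b), holds(f,c), near(b,c), near(c,c), near(e,f), near(f,b), near(f,f), ready(c), ready(f)}
optimal plan length = 3; 3 > 1

No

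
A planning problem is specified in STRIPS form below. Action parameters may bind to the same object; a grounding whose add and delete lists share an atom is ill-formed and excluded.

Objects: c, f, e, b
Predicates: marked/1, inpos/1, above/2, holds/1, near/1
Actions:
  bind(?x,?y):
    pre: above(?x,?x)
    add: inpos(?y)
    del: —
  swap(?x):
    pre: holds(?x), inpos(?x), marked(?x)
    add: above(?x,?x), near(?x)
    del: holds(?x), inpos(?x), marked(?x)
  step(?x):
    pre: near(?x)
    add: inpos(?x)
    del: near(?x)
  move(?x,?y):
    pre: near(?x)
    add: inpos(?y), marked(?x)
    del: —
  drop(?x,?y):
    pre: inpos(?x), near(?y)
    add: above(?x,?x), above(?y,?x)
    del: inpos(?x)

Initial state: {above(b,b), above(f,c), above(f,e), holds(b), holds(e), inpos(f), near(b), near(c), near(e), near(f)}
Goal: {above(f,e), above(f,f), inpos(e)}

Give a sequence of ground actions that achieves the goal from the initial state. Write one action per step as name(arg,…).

bind(b,e); drop(f,c)

1. bind(b,e)  →  {above(b,b), above(f,c), above(f,e), holds(b), holds(e), inpos(e), inpos(f), near(b), near(c), near(e), near(f)}
2. drop(f,c)  →  {above(b,b), above(c,f), above(f,c), above(f,e), above(f,f), holds(b), holds(e), inpos(e), near(b), near(c), near(e), near(f)}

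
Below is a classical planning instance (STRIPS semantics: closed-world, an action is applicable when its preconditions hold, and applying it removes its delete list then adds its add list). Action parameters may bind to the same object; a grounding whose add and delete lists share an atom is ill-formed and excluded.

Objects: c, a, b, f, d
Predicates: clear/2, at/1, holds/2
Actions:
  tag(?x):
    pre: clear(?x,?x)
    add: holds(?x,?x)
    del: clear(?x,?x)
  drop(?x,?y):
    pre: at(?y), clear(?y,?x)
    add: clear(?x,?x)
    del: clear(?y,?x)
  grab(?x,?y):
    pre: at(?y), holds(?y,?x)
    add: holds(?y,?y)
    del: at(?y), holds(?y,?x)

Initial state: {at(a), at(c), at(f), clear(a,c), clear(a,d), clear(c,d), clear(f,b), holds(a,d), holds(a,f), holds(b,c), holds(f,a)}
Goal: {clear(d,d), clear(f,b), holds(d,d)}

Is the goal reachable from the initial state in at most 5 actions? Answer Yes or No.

Yes

1. drop(d,c)  →  {at(a), at(c), at(f), clear(a,c), clear(a,d), clear(d,d), clear(f,b), holds(a,d), holds(a,f), holds(b,c), holds(f,a)}
2. tag(d)  →  {at(a), at(c), at(f), clear(a,c), clear(a,d), clear(f,b), holds(a,d), holds(a,f), holds(b,c), holds(d,d), holds(f,a)}
3. drop(d,a)  →  {at(a), at(c), at(f), clear(a,c), clear(d,d), clear(f,b), holds(a,d), holds(a,f), holds(b,c), holds(d,d), holds(f,a)}
optimal plan length = 3; 3 ≤ 5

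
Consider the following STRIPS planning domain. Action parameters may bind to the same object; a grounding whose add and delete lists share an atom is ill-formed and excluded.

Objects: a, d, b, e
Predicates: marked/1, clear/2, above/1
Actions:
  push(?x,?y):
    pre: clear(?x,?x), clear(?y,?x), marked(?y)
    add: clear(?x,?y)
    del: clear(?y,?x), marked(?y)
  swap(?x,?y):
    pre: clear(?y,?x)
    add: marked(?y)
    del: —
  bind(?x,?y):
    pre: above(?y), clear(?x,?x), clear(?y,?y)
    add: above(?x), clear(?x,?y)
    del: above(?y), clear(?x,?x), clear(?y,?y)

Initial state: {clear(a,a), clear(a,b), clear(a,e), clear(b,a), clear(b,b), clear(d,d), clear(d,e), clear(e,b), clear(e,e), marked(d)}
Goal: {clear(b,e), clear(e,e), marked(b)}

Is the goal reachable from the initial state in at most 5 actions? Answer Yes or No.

1. swap(a,b)  →  {clear(a,a), clear(a,b), clear(a,e), clear(b,a), clear(b,b), clear(d,d), clear(d,e), clear(e,b), clear(e,e), marked(b), marked(d)}
2. swap(b,e)  →  {clear(a,a), clear(a,b), clear(a,e), clear(b,a), clear(b,b), clear(d,d), clear(d,e), clear(e,b), clear(e,e), marked(b), marked(d), marked(e)}
3. push(b,e)  →  {clear(a,a), clear(a,b), clear(a,e), clear(b,a), clear(b,b), clear(b,e), clear(d,d), clear(d,e), clear(e,e), marked(b), marked(d)}
optimal plan length = 3; 3 ≤ 5

Yes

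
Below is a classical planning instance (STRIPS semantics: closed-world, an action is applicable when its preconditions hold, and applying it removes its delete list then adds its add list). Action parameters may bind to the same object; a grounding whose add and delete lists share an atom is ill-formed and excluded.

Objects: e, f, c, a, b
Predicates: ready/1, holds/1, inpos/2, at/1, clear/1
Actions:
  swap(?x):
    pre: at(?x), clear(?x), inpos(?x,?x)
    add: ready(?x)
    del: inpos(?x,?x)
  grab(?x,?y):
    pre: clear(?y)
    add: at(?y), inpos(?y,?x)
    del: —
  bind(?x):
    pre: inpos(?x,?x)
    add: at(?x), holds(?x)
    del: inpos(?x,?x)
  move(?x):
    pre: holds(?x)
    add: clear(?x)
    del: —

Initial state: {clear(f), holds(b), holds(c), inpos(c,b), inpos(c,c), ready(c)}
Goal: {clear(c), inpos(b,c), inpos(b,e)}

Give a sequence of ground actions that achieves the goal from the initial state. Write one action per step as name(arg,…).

1. move(c)  →  {clear(c), clear(f), holds(b), holds(c), inpos(c,b), inpos(c,c), ready(c)}
2. move(b)  →  {clear(b), clear(c), clear(f), holds(b), holds(c), inpos(c,b), inpos(c,c), ready(c)}
3. grab(e,b)  →  {at(b), clear(b), clear(c), clear(f), holds(b), holds(c), inpos(b,e), inpos(c,b), inpos(c,c), ready(c)}
4. grab(c,b)  →  {at(b), clear(b), clear(c), clear(f), holds(b), holds(c), inpos(b,c), inpos(b,e), inpos(c,b), inpos(c,c), ready(c)}

move(c); move(b); grab(e,b); grab(c,b)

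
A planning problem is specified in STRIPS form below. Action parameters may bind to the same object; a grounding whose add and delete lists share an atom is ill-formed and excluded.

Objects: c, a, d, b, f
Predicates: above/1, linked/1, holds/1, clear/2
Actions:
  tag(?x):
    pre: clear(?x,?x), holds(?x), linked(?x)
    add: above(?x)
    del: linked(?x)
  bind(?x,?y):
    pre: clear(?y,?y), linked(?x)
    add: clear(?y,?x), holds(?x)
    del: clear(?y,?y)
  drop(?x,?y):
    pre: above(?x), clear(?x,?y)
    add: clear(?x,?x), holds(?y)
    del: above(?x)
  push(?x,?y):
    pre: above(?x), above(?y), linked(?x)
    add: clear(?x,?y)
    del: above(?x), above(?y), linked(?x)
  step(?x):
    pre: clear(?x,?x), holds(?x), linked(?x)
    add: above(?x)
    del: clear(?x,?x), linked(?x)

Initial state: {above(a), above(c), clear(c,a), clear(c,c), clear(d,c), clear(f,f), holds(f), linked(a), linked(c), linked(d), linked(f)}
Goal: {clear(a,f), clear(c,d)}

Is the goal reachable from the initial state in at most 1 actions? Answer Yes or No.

No

1. tag(f)  →  {above(a), above(c), above(f), clear(c,a), clear(c,c), clear(d,c), clear(f,f), holds(f), linked(a), linked(c), linked(d)}
2. bind(d,c)  →  {above(a), above(c), above(f), clear(c,a), clear(c,d), clear(d,c), clear(f,f), holds(d), holds(f), linked(a), linked(c), linked(d)}
3. push(a,f)  →  {above(c), clear(a,f), clear(c,a), clear(c,d), clear(d,c), clear(f,f), holds(d), holds(f), linked(c), linked(d)}
optimal plan length = 3; 3 > 1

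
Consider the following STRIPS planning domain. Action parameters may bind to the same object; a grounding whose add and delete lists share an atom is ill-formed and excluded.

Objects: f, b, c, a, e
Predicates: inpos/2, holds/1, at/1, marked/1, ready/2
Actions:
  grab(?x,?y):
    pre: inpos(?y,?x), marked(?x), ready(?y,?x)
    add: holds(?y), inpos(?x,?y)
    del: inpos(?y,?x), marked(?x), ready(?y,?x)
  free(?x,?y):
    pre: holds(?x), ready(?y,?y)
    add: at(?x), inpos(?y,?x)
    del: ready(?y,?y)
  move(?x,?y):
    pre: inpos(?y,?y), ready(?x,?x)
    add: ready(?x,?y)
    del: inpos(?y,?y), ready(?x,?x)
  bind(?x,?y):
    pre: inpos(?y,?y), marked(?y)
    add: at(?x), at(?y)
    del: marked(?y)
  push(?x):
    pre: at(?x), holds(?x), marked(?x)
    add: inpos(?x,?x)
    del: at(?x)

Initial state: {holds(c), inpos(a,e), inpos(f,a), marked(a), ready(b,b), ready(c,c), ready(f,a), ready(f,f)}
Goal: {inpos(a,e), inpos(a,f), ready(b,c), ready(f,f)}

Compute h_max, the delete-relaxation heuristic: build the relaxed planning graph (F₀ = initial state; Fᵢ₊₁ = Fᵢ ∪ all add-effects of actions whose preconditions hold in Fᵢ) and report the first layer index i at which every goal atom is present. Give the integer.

F0 = init (8 atoms)
F1 = F0 ∪ {at(c), holds(f), inpos(a,f), inpos(b,c), inpos(c,c), inpos(f,c)}  (14 atoms)
F2 = F1 ∪ {at(f), inpos(b,f), inpos(c,f), inpos(f,f), ready(b,c), ready(f,c)}  (20 atoms)
goal ⊆ F2  ⇒  h_max = 2

2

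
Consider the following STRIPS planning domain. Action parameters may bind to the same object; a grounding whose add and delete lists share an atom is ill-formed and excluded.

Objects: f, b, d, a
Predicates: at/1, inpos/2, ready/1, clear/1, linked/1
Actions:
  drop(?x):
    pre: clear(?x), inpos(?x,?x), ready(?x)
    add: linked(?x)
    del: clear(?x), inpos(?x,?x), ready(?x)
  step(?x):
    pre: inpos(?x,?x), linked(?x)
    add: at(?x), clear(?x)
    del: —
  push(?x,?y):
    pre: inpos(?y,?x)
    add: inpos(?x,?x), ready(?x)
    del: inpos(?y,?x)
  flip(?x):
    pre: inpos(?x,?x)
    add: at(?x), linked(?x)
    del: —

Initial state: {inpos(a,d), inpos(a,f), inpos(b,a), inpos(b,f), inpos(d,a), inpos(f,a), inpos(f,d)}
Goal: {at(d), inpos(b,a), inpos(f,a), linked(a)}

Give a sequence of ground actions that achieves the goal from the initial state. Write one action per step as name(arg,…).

1. push(d,f)  →  {inpos(a,d), inpos(a,f), inpos(b,a), inpos(b,f), inpos(d,a), inpos(d,d), inpos(f,a), ready(d)}
2. push(a,d)  →  {inpos(a,a), inpos(a,d), inpos(a,f), inpos(b,a), inpos(b,f), inpos(d,d), inpos(f,a), ready(a), ready(d)}
3. flip(d)  →  {at(d), inpos(a,a), inpos(a,d), inpos(a,f), inpos(b,a), inpos(b,f), inpos(d,d), inpos(f,a), linked(d), ready(a), ready(d)}
4. flip(a)  →  {at(a), at(d), inpos(a,a), inpos(a,d), inpos(a,f), inpos(b,a), inpos(b,f), inpos(d,d), inpos(f,a), linked(a), linked(d), ready(a), ready(d)}

push(d,f); push(a,d); flip(d); flip(a)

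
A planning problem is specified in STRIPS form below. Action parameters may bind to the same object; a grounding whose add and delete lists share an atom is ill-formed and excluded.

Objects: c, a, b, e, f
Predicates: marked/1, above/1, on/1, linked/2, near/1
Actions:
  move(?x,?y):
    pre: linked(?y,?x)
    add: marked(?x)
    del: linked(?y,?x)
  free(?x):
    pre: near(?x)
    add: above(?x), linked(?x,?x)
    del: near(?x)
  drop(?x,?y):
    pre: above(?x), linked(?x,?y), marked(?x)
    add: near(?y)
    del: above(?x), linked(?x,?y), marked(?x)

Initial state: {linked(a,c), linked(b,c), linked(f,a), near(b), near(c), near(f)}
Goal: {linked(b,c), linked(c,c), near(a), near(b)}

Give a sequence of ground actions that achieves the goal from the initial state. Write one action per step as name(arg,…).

1. free(c)  →  {above(c), linked(a,c), linked(b,c), linked(c,c), linked(f,a), near(b), near(f)}
2. free(f)  →  {above(c), above(f), linked(a,c), linked(b,c), linked(c,c), linked(f,a), linked(f,f), near(b)}
3. move(f,f)  →  {above(c), above(f), linked(a,c), linked(b,c), linked(c,c), linked(f,a), marked(f), near(b)}
4. drop(f,a)  →  {above(c), linked(a,c), linked(b,c), linked(c,c), near(a), near(b)}

free(c); free(f); move(f,f); drop(f,a)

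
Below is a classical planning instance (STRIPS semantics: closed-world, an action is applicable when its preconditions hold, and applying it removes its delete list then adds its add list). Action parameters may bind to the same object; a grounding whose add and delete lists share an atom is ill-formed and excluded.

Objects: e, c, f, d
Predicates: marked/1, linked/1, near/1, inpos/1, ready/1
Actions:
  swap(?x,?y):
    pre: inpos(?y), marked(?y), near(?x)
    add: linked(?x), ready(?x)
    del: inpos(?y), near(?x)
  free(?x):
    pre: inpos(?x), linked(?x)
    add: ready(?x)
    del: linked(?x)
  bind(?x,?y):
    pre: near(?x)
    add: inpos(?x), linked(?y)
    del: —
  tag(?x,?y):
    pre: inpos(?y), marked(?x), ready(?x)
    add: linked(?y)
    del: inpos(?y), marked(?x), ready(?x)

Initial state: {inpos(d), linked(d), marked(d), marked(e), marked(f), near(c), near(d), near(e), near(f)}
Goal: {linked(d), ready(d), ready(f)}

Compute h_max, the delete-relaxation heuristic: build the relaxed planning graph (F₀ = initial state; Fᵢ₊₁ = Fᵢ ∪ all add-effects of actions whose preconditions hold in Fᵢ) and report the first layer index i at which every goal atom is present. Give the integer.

1

F0 = init (9 atoms)
F1 = F0 ∪ {inpos(c), inpos(e), inpos(f), linked(c), linked(e), linked(f), ready(c), ready(d), ready(e), ready(f)}  (19 atoms)
goal ⊆ F1  ⇒  h_max = 1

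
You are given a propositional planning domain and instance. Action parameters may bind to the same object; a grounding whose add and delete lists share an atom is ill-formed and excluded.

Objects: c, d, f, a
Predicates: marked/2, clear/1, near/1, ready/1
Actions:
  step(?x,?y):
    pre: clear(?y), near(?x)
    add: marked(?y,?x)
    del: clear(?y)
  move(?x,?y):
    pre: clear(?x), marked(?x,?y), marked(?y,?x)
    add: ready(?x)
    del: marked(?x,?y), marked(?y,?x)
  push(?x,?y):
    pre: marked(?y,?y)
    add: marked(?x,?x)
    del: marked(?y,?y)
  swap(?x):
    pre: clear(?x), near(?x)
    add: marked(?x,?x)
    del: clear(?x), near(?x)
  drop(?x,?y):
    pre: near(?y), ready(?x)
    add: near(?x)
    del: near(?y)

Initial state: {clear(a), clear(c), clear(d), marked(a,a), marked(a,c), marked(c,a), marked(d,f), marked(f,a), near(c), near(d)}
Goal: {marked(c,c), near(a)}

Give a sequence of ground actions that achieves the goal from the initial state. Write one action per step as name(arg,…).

step(c,c); move(a,c); drop(a,c)

1. step(c,c)  →  {clear(a), clear(d), marked(a,a), marked(a,c), marked(c,a), marked(c,c), marked(d,f), marked(f,a), near(c), near(d)}
2. move(a,c)  →  {clear(a), clear(d), marked(a,a), marked(c,c), marked(d,f), marked(f,a), near(c), near(d), ready(a)}
3. drop(a,c)  →  {clear(a), clear(d), marked(a,a), marked(c,c), marked(d,f), marked(f,a), near(a), near(d), ready(a)}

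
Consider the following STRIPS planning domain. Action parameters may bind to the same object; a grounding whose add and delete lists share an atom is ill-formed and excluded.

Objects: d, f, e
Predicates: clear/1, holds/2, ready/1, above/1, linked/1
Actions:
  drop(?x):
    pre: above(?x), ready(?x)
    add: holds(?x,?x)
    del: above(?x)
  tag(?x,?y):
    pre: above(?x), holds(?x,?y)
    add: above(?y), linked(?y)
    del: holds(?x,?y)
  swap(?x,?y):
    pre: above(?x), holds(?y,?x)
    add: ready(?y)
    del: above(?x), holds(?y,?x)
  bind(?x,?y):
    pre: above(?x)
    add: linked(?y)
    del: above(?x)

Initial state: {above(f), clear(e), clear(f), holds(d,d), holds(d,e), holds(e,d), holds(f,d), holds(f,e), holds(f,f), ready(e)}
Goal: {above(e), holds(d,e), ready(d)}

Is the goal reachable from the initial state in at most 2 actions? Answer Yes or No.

1. tag(f,d)  →  {above(d), above(f), clear(e), clear(f), holds(d,d), holds(d,e), holds(e,d), holds(f,e), holds(f,f), linked(d), ready(e)}
2. tag(f,e)  →  {above(d), above(e), above(f), clear(e), clear(f), holds(d,d), holds(d,e), holds(e,d), holds(f,f), linked(d), linked(e), ready(e)}
3. swap(d,d)  →  {above(e), above(f), clear(e), clear(f), holds(d,e), holds(e,d), holds(f,f), linked(d), linked(e), ready(d), ready(e)}
optimal plan length = 3; 3 > 2

No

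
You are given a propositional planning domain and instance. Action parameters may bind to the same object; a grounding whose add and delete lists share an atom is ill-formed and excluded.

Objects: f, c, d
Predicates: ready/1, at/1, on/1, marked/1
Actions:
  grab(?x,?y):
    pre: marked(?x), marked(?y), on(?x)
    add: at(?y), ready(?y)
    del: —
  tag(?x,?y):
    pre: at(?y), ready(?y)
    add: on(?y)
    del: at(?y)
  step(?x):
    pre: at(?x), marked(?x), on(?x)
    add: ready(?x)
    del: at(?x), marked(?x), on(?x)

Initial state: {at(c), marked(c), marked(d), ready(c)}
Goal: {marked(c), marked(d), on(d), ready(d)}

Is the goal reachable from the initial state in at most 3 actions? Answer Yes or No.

Yes

1. tag(f,c)  →  {marked(c), marked(d), on(c), ready(c)}
2. grab(c,d)  →  {at(d), marked(c), marked(d), on(c), ready(c), ready(d)}
3. tag(f,d)  →  {marked(c), marked(d), on(c), on(d), ready(c), ready(d)}
optimal plan length = 3; 3 ≤ 3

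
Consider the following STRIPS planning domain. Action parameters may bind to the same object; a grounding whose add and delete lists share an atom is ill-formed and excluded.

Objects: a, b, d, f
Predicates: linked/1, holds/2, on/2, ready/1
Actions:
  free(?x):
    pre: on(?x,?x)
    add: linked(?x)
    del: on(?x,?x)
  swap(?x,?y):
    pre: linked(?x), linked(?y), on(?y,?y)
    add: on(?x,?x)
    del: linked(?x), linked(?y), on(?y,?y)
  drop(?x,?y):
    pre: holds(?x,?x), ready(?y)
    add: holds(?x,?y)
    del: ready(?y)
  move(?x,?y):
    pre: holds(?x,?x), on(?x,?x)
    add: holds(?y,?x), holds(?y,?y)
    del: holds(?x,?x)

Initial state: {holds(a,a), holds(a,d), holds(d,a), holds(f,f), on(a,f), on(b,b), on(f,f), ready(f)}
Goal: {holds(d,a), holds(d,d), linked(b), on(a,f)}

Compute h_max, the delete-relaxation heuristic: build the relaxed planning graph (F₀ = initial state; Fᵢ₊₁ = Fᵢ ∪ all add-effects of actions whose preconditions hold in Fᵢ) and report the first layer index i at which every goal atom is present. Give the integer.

F0 = init (8 atoms)
F1 = F0 ∪ {holds(a,f), holds(b,b), holds(b,f), holds(d,d), holds(d,f), linked(b), linked(f)}  (15 atoms)
goal ⊆ F1  ⇒  h_max = 1

1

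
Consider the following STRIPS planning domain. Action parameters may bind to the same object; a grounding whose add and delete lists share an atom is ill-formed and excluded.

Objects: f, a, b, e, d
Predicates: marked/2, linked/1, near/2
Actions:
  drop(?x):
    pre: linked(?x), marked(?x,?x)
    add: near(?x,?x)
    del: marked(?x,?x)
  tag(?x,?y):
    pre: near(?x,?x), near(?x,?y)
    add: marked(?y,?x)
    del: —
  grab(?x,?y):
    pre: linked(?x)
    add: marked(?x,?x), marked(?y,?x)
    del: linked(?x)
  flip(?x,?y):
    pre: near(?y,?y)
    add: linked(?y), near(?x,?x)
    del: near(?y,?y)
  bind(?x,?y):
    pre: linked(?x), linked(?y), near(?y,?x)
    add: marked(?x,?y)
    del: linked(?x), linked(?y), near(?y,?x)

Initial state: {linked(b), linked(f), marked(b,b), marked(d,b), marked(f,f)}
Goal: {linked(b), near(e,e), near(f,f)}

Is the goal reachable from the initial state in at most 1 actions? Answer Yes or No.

1. drop(f)  →  {linked(b), linked(f), marked(b,b), marked(d,b), near(f,f)}
2. drop(b)  →  {linked(b), linked(f), marked(d,b), near(b,b), near(f,f)}
3. flip(e,b)  →  {linked(b), linked(f), marked(d,b), near(e,e), near(f,f)}
optimal plan length = 3; 3 > 1

No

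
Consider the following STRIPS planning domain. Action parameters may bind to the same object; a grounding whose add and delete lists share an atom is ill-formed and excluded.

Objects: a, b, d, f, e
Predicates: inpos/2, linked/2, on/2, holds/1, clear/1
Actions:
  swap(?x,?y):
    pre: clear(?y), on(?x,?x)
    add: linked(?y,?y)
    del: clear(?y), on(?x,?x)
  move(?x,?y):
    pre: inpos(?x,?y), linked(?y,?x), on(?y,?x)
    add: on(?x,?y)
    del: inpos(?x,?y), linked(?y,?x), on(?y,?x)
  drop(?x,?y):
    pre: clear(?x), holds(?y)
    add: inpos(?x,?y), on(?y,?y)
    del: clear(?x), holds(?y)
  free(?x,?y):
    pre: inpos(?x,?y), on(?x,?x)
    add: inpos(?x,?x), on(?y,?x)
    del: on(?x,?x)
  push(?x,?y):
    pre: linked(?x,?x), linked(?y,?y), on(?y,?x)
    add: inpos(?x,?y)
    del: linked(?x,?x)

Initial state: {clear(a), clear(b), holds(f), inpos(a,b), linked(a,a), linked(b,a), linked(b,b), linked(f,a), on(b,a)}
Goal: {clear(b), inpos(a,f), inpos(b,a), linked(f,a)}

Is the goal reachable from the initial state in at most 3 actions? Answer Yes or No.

1. move(a,b)  →  {clear(a), clear(b), holds(f), linked(a,a), linked(b,b), linked(f,a), on(a,b)}
2. drop(a,f)  →  {clear(b), inpos(a,f), linked(a,a), linked(b,b), linked(f,a), on(a,b), on(f,f)}
3. push(b,a)  →  {clear(b), inpos(a,f), inpos(b,a), linked(a,a), linked(f,a), on(a,b), on(f,f)}
optimal plan length = 3; 3 ≤ 3

Yes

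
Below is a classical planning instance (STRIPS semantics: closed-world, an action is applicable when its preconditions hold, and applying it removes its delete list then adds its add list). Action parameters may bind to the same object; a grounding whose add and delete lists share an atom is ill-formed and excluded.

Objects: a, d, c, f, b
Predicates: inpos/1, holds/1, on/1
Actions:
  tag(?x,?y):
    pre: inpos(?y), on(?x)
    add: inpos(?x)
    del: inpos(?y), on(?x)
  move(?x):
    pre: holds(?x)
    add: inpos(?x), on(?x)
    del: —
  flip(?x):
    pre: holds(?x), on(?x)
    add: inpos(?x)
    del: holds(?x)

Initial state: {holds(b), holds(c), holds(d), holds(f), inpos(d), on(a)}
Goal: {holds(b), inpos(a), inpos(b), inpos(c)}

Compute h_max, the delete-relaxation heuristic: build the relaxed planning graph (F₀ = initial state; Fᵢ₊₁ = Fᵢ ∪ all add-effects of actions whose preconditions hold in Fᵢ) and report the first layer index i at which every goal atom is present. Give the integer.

F0 = init (6 atoms)
F1 = F0 ∪ {inpos(a), inpos(b), inpos(c), inpos(f), on(b), on(c), on(d), on(f)}  (14 atoms)
goal ⊆ F1  ⇒  h_max = 1

1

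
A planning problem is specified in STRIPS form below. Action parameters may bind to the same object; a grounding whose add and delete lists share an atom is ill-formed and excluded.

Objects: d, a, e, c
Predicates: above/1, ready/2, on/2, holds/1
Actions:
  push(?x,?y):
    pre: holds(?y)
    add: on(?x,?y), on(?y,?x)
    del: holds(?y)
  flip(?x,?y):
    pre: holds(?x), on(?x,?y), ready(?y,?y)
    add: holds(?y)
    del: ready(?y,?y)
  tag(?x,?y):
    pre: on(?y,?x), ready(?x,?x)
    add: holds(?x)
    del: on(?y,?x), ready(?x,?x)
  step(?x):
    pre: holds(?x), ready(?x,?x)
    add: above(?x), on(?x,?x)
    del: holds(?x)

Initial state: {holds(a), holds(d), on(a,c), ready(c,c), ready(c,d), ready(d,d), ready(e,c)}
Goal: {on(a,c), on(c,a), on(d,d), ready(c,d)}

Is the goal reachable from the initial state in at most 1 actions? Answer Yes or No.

1. push(d,d)  →  {holds(a), on(a,c), on(d,d), ready(c,c), ready(c,d), ready(d,d), ready(e,c)}
2. push(c,a)  →  {on(a,c), on(c,a), on(d,d), ready(c,c), ready(c,d), ready(d,d), ready(e,c)}
optimal plan length = 2; 2 > 1

No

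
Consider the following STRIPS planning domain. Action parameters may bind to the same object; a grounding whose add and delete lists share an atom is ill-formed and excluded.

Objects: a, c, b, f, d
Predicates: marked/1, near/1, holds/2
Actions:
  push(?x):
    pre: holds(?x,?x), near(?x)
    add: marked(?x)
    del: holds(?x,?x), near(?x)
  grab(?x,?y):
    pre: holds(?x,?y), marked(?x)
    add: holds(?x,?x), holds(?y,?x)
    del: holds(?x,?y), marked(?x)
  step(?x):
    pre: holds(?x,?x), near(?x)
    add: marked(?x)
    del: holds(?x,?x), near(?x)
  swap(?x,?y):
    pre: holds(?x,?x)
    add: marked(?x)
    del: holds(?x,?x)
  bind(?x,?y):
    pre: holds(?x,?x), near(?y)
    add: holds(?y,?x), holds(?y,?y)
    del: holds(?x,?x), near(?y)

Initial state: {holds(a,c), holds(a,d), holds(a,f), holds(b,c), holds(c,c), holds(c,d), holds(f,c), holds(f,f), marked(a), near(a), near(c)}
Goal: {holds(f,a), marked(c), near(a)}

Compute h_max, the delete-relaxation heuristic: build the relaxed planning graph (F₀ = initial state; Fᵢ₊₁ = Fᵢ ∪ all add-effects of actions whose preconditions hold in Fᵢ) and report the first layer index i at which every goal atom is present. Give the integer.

1

F0 = init (11 atoms)
F1 = F0 ∪ {holds(a,a), holds(c,a), holds(c,f), holds(d,a), holds(f,a), marked(c), marked(f)}  (18 atoms)
goal ⊆ F1  ⇒  h_max = 1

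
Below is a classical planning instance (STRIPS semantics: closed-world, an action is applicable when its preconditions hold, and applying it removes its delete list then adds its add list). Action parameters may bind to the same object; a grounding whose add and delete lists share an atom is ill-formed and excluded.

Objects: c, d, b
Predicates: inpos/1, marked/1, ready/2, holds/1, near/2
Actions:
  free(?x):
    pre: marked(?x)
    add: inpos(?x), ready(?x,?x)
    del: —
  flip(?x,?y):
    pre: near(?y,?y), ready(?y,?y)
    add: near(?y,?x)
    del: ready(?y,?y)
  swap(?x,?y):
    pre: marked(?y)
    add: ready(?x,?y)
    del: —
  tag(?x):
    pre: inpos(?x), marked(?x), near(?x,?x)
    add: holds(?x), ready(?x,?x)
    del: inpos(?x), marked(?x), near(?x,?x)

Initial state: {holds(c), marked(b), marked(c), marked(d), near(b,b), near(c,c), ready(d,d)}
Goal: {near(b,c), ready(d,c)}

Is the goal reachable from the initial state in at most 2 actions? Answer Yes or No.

1. free(b)  →  {holds(c), inpos(b), marked(b), marked(c), marked(d), near(b,b), near(c,c), ready(b,b), ready(d,d)}
2. flip(c,b)  →  {holds(c), inpos(b), marked(b), marked(c), marked(d), near(b,b), near(b,c), near(c,c), ready(d,d)}
3. swap(d,c)  →  {holds(c), inpos(b), marked(b), marked(c), marked(d), near(b,b), near(b,c), near(c,c), ready(d,c), ready(d,d)}
optimal plan length = 3; 3 > 2

No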